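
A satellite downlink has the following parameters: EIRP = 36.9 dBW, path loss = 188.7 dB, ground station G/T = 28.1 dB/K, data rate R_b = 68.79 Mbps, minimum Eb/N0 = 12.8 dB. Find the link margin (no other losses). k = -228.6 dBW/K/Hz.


C/N0 = EIRP - FSPL + G/T - k = 36.9 - 188.7 + 28.1 - (-228.6)
C/N0 = 104.9000 dB-Hz
R_b = 68.79 Mbps = 6.879e+07 bps -> 10*log10(R_b) = 78.3753 dB-Hz
Eb/N0 = C/N0 - 10*log10(R_b) = 104.9000 - 78.3753 = 26.5247 dB
Margin = Eb/N0 - Eb/N0_req = 26.5247 - 12.8 = 13.7247 dB (link closes)

13.7247 dB


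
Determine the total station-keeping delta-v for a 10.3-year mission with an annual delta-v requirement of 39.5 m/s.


dV = rate * years = 39.5 * 10.3
dV = 406.8500 m/s

406.8500 m/s


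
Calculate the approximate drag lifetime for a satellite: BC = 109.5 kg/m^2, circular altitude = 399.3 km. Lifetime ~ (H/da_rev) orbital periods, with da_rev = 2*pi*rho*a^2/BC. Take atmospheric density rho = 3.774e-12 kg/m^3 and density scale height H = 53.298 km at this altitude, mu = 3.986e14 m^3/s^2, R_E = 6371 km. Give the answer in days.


a = R_E + alt = 6770.3000 km = 6.7703e+06 m
da_rev = 2*pi*rho*a^2/BC = 2*pi*3.774e-12*(6.7703e+06)^2/109.5 = 9.926210 m per revolution
N = H/da_rev = 53298.0000 m / 9.926210 m = 5369.4208 revolutions
P = 2*pi*sqrt(a^3/mu) = 5543.9983 s
lifetime = N*P = 5369.4208 * 5543.9983 = 2.976806e+07 s = 344.5377 days

344.5377 days


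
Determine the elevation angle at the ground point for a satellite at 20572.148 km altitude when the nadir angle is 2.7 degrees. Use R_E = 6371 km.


r = R_E + alt = 26943.1480 km
Law of sines in the satellite / Earth-center / ground-point triangle:
  sin(nadir)/R_E = sin(90 + el)/r  =>  cos(el) = (r/R_E)*sin(nadir)
cos(el) = (26943.1480 / 6371.0000) * sin(2.7 deg) = 0.1992146
el = arccos(0.1992146) = 78.5090 deg
(Earth-central angle = 90 - nadir - el = 8.7910 deg)

78.5090 degrees


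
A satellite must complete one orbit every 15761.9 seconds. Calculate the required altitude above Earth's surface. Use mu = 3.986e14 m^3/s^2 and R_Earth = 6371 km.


T = 15761.9 s
r = (mu*T^2/(4*pi^2))^(1/3) = (3.986e14 * 15761.9^2 / (4*pi^2))^(1/3)
r = 1.358725e+07 m = 13587.2499 km
alt = r - R_E = 13587.2499 - 6371 = 7216.2499 km

7216.2499 km


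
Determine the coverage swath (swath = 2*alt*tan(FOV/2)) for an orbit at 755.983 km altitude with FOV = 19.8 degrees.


FOV = 19.8 deg = 0.3455752 rad
swath = 2 * alt * tan(FOV/2) = 2 * 755.983 * tan(0.1727876)
swath = 2 * 755.983 * 0.1745279
swath = 263.8803 km

263.8803 km


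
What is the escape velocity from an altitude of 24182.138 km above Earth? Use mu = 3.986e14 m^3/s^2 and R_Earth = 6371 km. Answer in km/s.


r = 6371.0 + 24182.138 = 30553.1380 km = 3.0553138e+07 m
v_esc = sqrt(2*mu/r) = sqrt(2*3.986e14 / 3.0553138e+07)
v_esc = 5108.0570 m/s = 5.1081 km/s

5.1081 km/s


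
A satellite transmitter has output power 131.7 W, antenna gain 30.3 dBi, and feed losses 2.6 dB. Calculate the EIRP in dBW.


Pt = 131.7 W = 21.1959 dBW
EIRP = Pt_dBW + Gt - losses = 21.1959 + 30.3 - 2.6 = 48.8959 dBW

48.8959 dBW


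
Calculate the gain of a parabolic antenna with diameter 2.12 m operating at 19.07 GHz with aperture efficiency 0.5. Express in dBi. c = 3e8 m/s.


lambda = c/f = 3e8 / 1.907e+10 = 0.01573152 m
G = eta*(pi*D/lambda)^2 = 0.5*(pi*2.12/0.01573152)^2
G = 89619.0525 (linear)
G = 10*log10(89619.0525) = 49.5240 dBi

49.5240 dBi


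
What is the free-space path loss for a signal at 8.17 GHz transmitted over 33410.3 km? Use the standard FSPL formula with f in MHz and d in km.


f = 8.17 GHz = 8170.0000 MHz
d = 33410.3 km
FSPL = 32.44 + 20*log10(8170.0000) + 20*log10(33410.3)
FSPL = 32.44 + 78.2444 + 90.4776
FSPL = 201.1620 dB

201.1620 dB


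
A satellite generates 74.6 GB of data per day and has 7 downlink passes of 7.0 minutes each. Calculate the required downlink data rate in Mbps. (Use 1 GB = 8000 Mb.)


total contact time = 7 * 7.0 * 60 = 2940.0000 s
data = 74.6 GB = 596800.0000 Mb
rate = 596800.0000 / 2940.0000 = 202.9932 Mbps

202.9932 Mbps


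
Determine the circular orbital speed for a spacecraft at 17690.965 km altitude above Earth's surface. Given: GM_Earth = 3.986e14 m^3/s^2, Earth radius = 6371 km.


r = R_E + alt = 6371.0 + 17690.965 = 24061.9650 km = 2.4061965e+07 m
v = sqrt(mu/r) = sqrt(3.986e14 / 2.4061965e+07) = 4070.0815 m/s = 4.0701 km/s

4.0701 km/s


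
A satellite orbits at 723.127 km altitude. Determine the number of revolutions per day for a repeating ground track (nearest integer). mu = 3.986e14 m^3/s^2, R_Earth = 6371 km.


r = 7.094127e+06 m
T = 2*pi*sqrt(r^3/mu) = 5946.4759 s = 99.1079 min
revs/day = 1440 / 99.1079 = 14.5296
Rounded: 15 revolutions per day

15 revolutions per day


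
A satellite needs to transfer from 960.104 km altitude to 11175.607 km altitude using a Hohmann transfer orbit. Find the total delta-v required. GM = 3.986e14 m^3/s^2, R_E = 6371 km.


r1 = 7331.1040 km = 7.331104e+06 m
r2 = 17546.6070 km = 1.7546607e+07 m
dv1 = sqrt(mu/r1)*(sqrt(2*r2/(r1+r2)) - 1) = 1384.0308 m/s
dv2 = sqrt(mu/r2)*(1 - sqrt(2*r1/(r1+r2))) = 1107.1630 m/s
total dv = |dv1| + |dv2| = 1384.0308 + 1107.1630 = 2491.1938 m/s = 2.4912 km/s

2.4912 km/s


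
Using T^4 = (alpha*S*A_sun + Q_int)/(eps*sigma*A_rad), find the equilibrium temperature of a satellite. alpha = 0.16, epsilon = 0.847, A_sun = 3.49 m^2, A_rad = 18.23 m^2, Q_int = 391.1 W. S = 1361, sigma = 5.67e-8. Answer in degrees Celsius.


Numerator = alpha*S*A_sun + Q_int = 0.16*1361*3.49 + 391.1 = 1151.0824 W
Denominator = eps*sigma*A_rad = 0.847*5.67e-8*18.23 = 8.7549393e-07 W/K^4
T^4 = 1.3147806e+09 K^4
T = 190.4203 K = -82.7297 C

-82.7297 degrees Celsius


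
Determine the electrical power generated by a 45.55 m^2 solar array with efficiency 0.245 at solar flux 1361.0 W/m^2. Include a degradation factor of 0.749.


P = area * eta * S * degradation
P = 45.55 * 0.245 * 1361.0 * 0.749
P = 11376.1264 W

11376.1264 W


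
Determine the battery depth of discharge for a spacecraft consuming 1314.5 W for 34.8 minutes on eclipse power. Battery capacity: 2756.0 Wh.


E_used = P * t / 60 = 1314.5 * 34.8 / 60 = 762.4100 Wh
DOD = E_used / E_total * 100 = 762.4100 / 2756.0 * 100
DOD = 27.6636 %

27.6636 %


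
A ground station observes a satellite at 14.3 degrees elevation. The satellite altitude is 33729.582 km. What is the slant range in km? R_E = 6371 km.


h = 33729.582 km, el = 14.3 deg
d = -R_E*sin(el) + sqrt((R_E*sin(el))^2 + 2*R_E*h + h^2)
d = -6371.0000*sin(0.2495821) + sqrt((6371.0000*0.246999)^2 + 2*6371.0000*33729.582 + 33729.582^2)
d = 38048.8799 km

38048.8799 km


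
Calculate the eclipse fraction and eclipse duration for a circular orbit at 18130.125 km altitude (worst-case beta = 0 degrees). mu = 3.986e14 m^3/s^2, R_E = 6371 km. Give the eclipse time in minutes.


r = 24501.1250 km
T = 636.1199 min
Eclipse fraction = arcsin(R_E/r)/pi = arcsin(6371.0000/24501.1250)/pi
= arcsin(0.2600289)/pi = 0.08373209
Eclipse duration = 0.08373209 * 636.1199 = 53.2636 min

53.2636 minutes


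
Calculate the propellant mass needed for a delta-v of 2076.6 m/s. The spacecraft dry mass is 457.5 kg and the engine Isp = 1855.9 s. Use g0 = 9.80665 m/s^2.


ve = Isp * g0 = 1855.9 * 9.80665 = 18200.161735 m/s
mass ratio = exp(dv/ve) = exp(2076.6/18200.161735) = 1.12086184
m_prop = m_dry * (mr - 1) = 457.5 * (1.12086184 - 1)
m_prop = 55.2943 kg

55.2943 kg


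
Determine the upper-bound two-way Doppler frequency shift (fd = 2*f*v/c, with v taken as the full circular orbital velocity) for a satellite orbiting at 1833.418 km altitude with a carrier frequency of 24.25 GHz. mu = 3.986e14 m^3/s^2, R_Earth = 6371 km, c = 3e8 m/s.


r = 8.204418e+06 m
v = sqrt(mu/r) = 6970.1923 m/s (worst-case radial velocity)
f = 24.25 GHz = 2.425e+10 Hz
fd = 2*f*v/c = 2*2.425e+10*6970.1923/3.0e+08
fd = 1.1268477e+06 Hz

1.1268e+06 Hz


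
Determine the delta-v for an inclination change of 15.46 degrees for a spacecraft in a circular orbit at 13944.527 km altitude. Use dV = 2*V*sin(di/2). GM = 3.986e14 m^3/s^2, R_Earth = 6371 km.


r = 20315.5270 km = 2.0315527e+07 m
V = sqrt(mu/r) = 4429.4989 m/s
di = 15.46 deg = 0.2698279 rad
dV = 2*V*sin(di/2) = 2*4429.4989*sin(0.134914)
dV = 1191.5799 m/s = 1.1916 km/s

1.1916 km/s


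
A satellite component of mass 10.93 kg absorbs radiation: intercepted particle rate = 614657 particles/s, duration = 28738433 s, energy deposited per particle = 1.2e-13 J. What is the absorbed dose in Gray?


Total energy deposited = rate * time * E_per
  = 614657 * 28738433 * 1.2e-13 = 2.1197 J
Dose = E_total / mass = 2.1197 / 10.93
Dose = 0.1939354 Gy

0.1939 Gy


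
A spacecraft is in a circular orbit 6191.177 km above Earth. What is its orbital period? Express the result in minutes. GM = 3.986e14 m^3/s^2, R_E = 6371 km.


r = 12562.1770 km = 1.2562177e+07 m
T = 2*pi*sqrt(r^3/mu) = 2*pi*sqrt(1.9824157e+21 / 3.986e14)
T = 14012.2728 s = 233.5379 min

233.5379 minutes


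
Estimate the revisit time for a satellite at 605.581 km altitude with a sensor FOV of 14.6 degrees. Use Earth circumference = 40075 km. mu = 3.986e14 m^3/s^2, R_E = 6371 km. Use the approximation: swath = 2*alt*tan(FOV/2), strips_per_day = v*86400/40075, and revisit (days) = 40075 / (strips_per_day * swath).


swath = 2*605.581*tan(0.127409) = 155.1534 km
v = sqrt(mu/r) = 7558.7038 m/s = 7.5587 km/s
strips/day = v*86400/40075 = 7.5587*86400/40075 = 16.2962
coverage/day = strips * swath = 16.2962 * 155.1534 = 2528.4183 km
revisit = 40075 / 2528.4183 = 15.8498 days

15.8498 days


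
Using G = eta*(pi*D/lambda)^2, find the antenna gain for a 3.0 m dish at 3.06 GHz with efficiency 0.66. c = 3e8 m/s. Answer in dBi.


lambda = c/f = 3e8 / 3.06e+09 = 0.09803922 m
G = eta*(pi*D/lambda)^2 = 0.66*(pi*3.0/0.09803922)^2
G = 6099.3918 (linear)
G = 10*log10(6099.3918) = 37.8529 dBi

37.8529 dBi


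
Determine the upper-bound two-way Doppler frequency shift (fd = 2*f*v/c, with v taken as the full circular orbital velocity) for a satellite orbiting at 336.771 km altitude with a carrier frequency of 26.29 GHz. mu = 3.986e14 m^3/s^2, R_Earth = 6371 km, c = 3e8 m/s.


r = 6.707771e+06 m
v = sqrt(mu/r) = 7708.6714 m/s (worst-case radial velocity)
f = 26.29 GHz = 2.629e+10 Hz
fd = 2*f*v/c = 2*2.629e+10*7708.6714/3.0e+08
fd = 1.3510731e+06 Hz

1.3511e+06 Hz


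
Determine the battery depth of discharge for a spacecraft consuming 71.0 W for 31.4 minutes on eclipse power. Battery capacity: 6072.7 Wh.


E_used = P * t / 60 = 71.0 * 31.4 / 60 = 37.1567 Wh
DOD = E_used / E_total * 100 = 37.1567 / 6072.7 * 100
DOD = 0.611864 %

0.6119 %


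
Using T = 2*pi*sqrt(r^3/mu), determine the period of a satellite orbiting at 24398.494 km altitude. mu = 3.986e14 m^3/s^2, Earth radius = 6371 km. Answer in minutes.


r = 30769.4940 km = 3.0769494e+07 m
T = 2*pi*sqrt(r^3/mu) = 2*pi*sqrt(2.913138e+22 / 3.986e14)
T = 53714.5266 s = 895.2421 min

895.2421 minutes


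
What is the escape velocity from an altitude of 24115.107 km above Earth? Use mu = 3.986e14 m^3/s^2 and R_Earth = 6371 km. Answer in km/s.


r = 6371.0 + 24115.107 = 30486.1070 km = 3.0486107e+07 m
v_esc = sqrt(2*mu/r) = sqrt(2*3.986e14 / 3.0486107e+07)
v_esc = 5113.6696 m/s = 5.1137 km/s

5.1137 km/s


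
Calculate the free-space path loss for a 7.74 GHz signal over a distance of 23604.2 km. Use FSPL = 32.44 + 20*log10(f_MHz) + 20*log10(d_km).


f = 7.74 GHz = 7740.0000 MHz
d = 23604.2 km
FSPL = 32.44 + 20*log10(7740.0000) + 20*log10(23604.2)
FSPL = 32.44 + 77.7748 + 87.4598
FSPL = 197.6746 dB

197.6746 dB


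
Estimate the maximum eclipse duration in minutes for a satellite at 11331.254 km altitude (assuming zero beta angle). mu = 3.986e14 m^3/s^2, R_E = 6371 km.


r = 17702.2540 km
T = 390.6635 min
Eclipse fraction = arcsin(R_E/r)/pi = arcsin(6371.0000/17702.2540)/pi
= arcsin(0.3598977)/pi = 0.1171884
Eclipse duration = 0.1171884 * 390.6635 = 45.7812 min

45.7812 minutes


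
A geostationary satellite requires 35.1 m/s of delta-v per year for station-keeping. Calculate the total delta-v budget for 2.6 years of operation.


dV = rate * years = 35.1 * 2.6
dV = 91.2600 m/s

91.2600 m/s


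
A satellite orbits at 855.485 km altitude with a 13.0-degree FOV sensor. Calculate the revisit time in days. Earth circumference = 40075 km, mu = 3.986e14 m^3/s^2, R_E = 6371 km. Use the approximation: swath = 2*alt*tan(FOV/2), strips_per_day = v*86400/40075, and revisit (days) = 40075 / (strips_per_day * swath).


swath = 2*855.485*tan(0.1134464) = 194.9404 km
v = sqrt(mu/r) = 7426.8576 m/s = 7.4269 km/s
strips/day = v*86400/40075 = 7.4269*86400/40075 = 16.0120
coverage/day = strips * swath = 16.0120 * 194.9404 = 3121.3838 km
revisit = 40075 / 3121.3838 = 12.8389 days

12.8389 days


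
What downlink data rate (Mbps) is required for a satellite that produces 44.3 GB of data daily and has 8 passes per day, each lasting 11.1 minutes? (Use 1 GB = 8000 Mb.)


total contact time = 8 * 11.1 * 60 = 5328.0000 s
data = 44.3 GB = 354400.0000 Mb
rate = 354400.0000 / 5328.0000 = 66.5165 Mbps

66.5165 Mbps


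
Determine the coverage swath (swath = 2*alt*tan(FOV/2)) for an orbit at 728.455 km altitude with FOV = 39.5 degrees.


FOV = 39.5 deg = 0.6894051 rad
swath = 2 * alt * tan(FOV/2) = 2 * 728.455 * tan(0.3447025)
swath = 2 * 728.455 * 0.3590367
swath = 523.0841 km

523.0841 km


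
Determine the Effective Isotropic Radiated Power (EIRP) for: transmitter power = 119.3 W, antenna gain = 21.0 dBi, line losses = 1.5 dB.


Pt = 119.3 W = 20.7664 dBW
EIRP = Pt_dBW + Gt - losses = 20.7664 + 21.0 - 1.5 = 40.2664 dBW

40.2664 dBW


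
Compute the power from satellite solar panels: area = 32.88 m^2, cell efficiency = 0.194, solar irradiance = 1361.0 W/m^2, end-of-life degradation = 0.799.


P = area * eta * S * degradation
P = 32.88 * 0.194 * 1361.0 * 0.799
P = 6936.4689 W

6936.4689 W


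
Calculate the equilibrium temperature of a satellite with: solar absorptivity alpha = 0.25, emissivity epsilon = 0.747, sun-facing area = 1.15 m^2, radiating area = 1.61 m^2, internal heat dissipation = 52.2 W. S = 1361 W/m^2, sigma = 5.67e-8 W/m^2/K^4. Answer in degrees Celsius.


Numerator = alpha*S*A_sun + Q_int = 0.25*1361*1.15 + 52.2 = 443.4875 W
Denominator = eps*sigma*A_rad = 0.747*5.67e-8*1.61 = 6.8191389e-08 W/K^4
T^4 = 6.5035704e+09 K^4
T = 283.9801 K = 10.8301 C

10.8301 degrees Celsius


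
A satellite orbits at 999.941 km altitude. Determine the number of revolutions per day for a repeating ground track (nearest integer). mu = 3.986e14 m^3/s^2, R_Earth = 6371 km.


r = 7.370941e+06 m
T = 2*pi*sqrt(r^3/mu) = 6297.8980 s = 104.9650 min
revs/day = 1440 / 104.9650 = 13.7189
Rounded: 14 revolutions per day

14 revolutions per day


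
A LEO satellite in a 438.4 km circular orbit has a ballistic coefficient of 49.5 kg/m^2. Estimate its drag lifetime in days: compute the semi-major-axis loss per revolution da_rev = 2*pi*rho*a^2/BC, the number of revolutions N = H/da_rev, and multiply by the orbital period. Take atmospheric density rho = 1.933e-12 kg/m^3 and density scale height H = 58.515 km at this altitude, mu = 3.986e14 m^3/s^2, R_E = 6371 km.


a = R_E + alt = 6809.4000 km = 6.8094e+06 m
da_rev = 2*pi*rho*a^2/BC = 2*pi*1.933e-12*(6.8094e+06)^2/49.5 = 11.376907 m per revolution
N = H/da_rev = 58515.0000 m / 11.376907 m = 5143.3135 revolutions
P = 2*pi*sqrt(a^3/mu) = 5592.0944 s
lifetime = N*P = 5143.3135 * 5592.0944 = 2.8761894e+07 s = 332.8923 days

332.8923 days


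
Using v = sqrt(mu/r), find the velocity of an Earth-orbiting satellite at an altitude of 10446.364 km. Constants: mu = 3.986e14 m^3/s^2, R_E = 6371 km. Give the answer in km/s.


r = R_E + alt = 6371.0 + 10446.364 = 16817.3640 km = 1.6817364e+07 m
v = sqrt(mu/r) = sqrt(3.986e14 / 1.6817364e+07) = 4868.4385 m/s = 4.8684 km/s

4.8684 km/s


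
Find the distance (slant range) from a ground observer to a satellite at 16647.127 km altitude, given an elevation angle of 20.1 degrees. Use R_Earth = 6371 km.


h = 16647.127 km, el = 20.1 deg
d = -R_E*sin(el) + sqrt((R_E*sin(el))^2 + 2*R_E*h + h^2)
d = -6371.0000*sin(0.3508112) + sqrt((6371.0000*0.3436597)^2 + 2*6371.0000*16647.127 + 16647.127^2)
d = 20037.5152 km

20037.5152 km


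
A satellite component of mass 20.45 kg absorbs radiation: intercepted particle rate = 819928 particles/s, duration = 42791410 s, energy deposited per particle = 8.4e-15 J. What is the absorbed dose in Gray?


Total energy deposited = rate * time * E_per
  = 819928 * 42791410 * 8.4e-15 = 0.2947214 J
Dose = E_total / mass = 0.2947214 / 20.45
Dose = 0.0144118 Gy

0.0144 Gy


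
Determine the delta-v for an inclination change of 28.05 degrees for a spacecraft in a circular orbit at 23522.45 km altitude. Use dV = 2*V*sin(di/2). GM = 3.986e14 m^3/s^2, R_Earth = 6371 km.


r = 29893.4500 km = 2.989345e+07 m
V = sqrt(mu/r) = 3651.5784 m/s
di = 28.05 deg = 0.4895649 rad
dV = 2*V*sin(di/2) = 2*3651.5784*sin(0.2447824)
dV = 1769.8853 m/s = 1.7699 km/s

1.7699 km/s


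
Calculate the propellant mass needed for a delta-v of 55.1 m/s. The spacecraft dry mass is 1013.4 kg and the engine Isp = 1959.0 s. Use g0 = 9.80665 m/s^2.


ve = Isp * g0 = 1959.0 * 9.80665 = 19211.227350 m/s
mass ratio = exp(dv/ve) = exp(55.1/19211.227350) = 1.00287223
m_prop = m_dry * (mr - 1) = 1013.4 * (1.00287223 - 1)
m_prop = 2.9107 kg

2.9107 kg


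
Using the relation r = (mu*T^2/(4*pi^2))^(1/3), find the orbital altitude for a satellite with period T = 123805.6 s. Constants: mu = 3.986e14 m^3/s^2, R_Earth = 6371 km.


T = 123805.6 s
r = (mu*T^2/(4*pi^2))^(1/3) = (3.986e14 * 123805.6^2 / (4*pi^2))^(1/3)
r = 5.368909e+07 m = 53689.0903 km
alt = r - R_E = 53689.0903 - 6371 = 47318.0903 km

47318.0903 km


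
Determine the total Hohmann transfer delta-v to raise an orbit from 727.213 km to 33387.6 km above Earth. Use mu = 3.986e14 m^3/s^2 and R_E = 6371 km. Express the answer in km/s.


r1 = 7098.2130 km = 7.098213e+06 m
r2 = 39758.6000 km = 3.97586e+07 m
dv1 = sqrt(mu/r1)*(sqrt(2*r2/(r1+r2)) - 1) = 2268.3261 m/s
dv2 = sqrt(mu/r2)*(1 - sqrt(2*r1/(r1+r2))) = 1423.4727 m/s
total dv = |dv1| + |dv2| = 2268.3261 + 1423.4727 = 3691.7988 m/s = 3.6918 km/s

3.6918 km/s


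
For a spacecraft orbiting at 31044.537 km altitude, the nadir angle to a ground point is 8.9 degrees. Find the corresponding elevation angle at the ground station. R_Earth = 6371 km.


r = R_E + alt = 37415.5370 km
Law of sines in the satellite / Earth-center / ground-point triangle:
  sin(nadir)/R_E = sin(90 + el)/r  =>  cos(el) = (r/R_E)*sin(nadir)
cos(el) = (37415.5370 / 6371.0000) * sin(8.9 deg) = 0.9085814
el = arccos(0.9085814) = 24.6900 deg
(Earth-central angle = 90 - nadir - el = 56.4100 deg)

24.6900 degrees


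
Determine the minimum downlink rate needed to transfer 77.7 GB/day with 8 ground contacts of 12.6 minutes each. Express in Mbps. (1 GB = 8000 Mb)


total contact time = 8 * 12.6 * 60 = 6048.0000 s
data = 77.7 GB = 621600.0000 Mb
rate = 621600.0000 / 6048.0000 = 102.7778 Mbps

102.7778 Mbps


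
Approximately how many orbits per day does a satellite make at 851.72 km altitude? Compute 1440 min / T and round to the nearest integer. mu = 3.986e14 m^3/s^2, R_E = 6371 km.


r = 7.22272e+06 m
T = 2*pi*sqrt(r^3/mu) = 6108.8912 s = 101.8149 min
revs/day = 1440 / 101.8149 = 14.1433
Rounded: 14 revolutions per day

14 revolutions per day


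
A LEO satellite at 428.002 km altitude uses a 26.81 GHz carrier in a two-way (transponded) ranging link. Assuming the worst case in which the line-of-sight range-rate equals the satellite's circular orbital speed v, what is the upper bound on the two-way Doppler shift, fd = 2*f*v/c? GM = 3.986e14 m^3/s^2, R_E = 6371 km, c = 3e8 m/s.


r = 6.799002e+06 m
v = sqrt(mu/r) = 7656.7781 m/s (worst-case radial velocity)
f = 26.81 GHz = 2.681e+10 Hz
fd = 2*f*v/c = 2*2.681e+10*7656.7781/3.0e+08
fd = 1.3685215e+06 Hz

1.3685e+06 Hz


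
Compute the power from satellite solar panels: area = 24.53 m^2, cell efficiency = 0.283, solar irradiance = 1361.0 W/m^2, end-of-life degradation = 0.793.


P = area * eta * S * degradation
P = 24.53 * 0.283 * 1361.0 * 0.793
P = 7492.3024 W

7492.3024 W


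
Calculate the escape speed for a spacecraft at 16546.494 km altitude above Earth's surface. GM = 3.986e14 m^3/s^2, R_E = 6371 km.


r = 6371.0 + 16546.494 = 22917.4940 km = 2.2917494e+07 m
v_esc = sqrt(2*mu/r) = sqrt(2*3.986e14 / 2.2917494e+07)
v_esc = 5897.9364 m/s = 5.8979 km/s

5.8979 km/s


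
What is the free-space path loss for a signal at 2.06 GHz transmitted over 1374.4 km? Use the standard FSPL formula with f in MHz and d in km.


f = 2.06 GHz = 2060.0000 MHz
d = 1374.4 km
FSPL = 32.44 + 20*log10(2060.0000) + 20*log10(1374.4)
FSPL = 32.44 + 66.2773 + 62.7623
FSPL = 161.4796 dB

161.4796 dB


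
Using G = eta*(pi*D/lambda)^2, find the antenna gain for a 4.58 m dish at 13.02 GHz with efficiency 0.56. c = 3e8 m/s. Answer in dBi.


lambda = c/f = 3e8 / 1.302e+10 = 0.02304147 m
G = eta*(pi*D/lambda)^2 = 0.56*(pi*4.58/0.02304147)^2
G = 218372.6214 (linear)
G = 10*log10(218372.6214) = 53.3920 dBi

53.3920 dBi


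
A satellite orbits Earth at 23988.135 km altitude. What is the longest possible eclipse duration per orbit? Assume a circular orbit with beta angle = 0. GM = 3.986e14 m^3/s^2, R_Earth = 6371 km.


r = 30359.1350 km
T = 877.3928 min
Eclipse fraction = arcsin(R_E/r)/pi = arcsin(6371.0000/30359.1350)/pi
= arcsin(0.2098545)/pi = 0.06729902
Eclipse duration = 0.06729902 * 877.3928 = 59.0477 min

59.0477 minutes


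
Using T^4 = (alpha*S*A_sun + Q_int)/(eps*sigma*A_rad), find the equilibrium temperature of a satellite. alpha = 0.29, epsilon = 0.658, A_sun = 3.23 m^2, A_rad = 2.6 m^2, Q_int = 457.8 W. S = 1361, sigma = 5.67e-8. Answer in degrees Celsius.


Numerator = alpha*S*A_sun + Q_int = 0.29*1361*3.23 + 457.8 = 1732.6487 W
Denominator = eps*sigma*A_rad = 0.658*5.67e-8*2.6 = 9.700236e-08 W/K^4
T^4 = 1.7861923e+10 K^4
T = 365.5797 K = 92.4297 C

92.4297 degrees Celsius


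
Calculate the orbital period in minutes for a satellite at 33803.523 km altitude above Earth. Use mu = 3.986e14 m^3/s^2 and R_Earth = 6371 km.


r = 40174.5230 km = 4.0174523e+07 m
T = 2*pi*sqrt(r^3/mu) = 2*pi*sqrt(6.4841371e+22 / 3.986e14)
T = 80137.7814 s = 1335.6297 min

1335.6297 minutes


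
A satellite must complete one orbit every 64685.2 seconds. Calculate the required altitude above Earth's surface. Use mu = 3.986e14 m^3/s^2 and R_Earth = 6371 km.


T = 64685.2 s
r = (mu*T^2/(4*pi^2))^(1/3) = (3.986e14 * 64685.2^2 / (4*pi^2))^(1/3)
r = 3.4828048e+07 m = 34828.0481 km
alt = r - R_E = 34828.0481 - 6371 = 28457.0481 km

28457.0481 km


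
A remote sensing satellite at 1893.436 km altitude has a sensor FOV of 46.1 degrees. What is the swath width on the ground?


FOV = 46.1 deg = 0.8045968 rad
swath = 2 * alt * tan(FOV/2) = 2 * 1893.436 * tan(0.4022984)
swath = 2 * 1893.436 * 0.4255051
swath = 1611.3333 km

1611.3333 km


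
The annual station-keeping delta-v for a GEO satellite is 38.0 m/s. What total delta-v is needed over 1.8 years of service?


dV = rate * years = 38.0 * 1.8
dV = 68.4000 m/s

68.4000 m/s


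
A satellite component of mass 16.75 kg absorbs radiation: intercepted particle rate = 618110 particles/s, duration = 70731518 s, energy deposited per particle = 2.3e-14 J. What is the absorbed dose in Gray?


Total energy deposited = rate * time * E_per
  = 618110 * 70731518 * 2.3e-14 = 1.0056 J
Dose = E_total / mass = 1.0056 / 16.75
Dose = 0.06003324 Gy

0.0600 Gy


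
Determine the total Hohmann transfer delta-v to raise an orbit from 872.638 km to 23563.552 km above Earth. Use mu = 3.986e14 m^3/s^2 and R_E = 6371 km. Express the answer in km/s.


r1 = 7243.6380 km = 7.243638e+06 m
r2 = 29934.5520 km = 2.9934552e+07 m
dv1 = sqrt(mu/r1)*(sqrt(2*r2/(r1+r2)) - 1) = 1995.3633 m/s
dv2 = sqrt(mu/r2)*(1 - sqrt(2*r1/(r1+r2))) = 1371.1871 m/s
total dv = |dv1| + |dv2| = 1995.3633 + 1371.1871 = 3366.5503 m/s = 3.3666 km/s

3.3666 km/s


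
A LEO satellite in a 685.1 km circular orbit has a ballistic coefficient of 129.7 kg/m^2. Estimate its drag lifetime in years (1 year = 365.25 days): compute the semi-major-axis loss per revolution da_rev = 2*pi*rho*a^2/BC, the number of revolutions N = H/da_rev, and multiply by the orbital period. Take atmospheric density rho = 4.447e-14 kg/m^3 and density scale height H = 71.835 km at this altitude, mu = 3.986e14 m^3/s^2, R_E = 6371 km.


a = R_E + alt = 7056.1000 km = 7.0561e+06 m
da_rev = 2*pi*rho*a^2/BC = 2*pi*4.447e-14*(7.0561e+06)^2/129.7 = 0.107259675 m per revolution
N = H/da_rev = 71835.0000 m / 0.107259675 m = 669729.7950 revolutions
P = 2*pi*sqrt(a^3/mu) = 5898.7272 s
lifetime = N*P = 669729.7950 * 5898.7272 = 3.9505534e+09 s = 45723.9972 days
years = 45723.9972 / 365.25 = 125.1855 years

125.1855 years


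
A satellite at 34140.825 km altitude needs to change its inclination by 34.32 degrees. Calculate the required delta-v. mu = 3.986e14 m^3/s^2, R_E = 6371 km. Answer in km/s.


r = 40511.8250 km = 4.0511825e+07 m
V = sqrt(mu/r) = 3136.7344 m/s
di = 34.32 deg = 0.598997 rad
dV = 2*V*sin(di/2) = 2*3136.7344*sin(0.2994985)
dV = 1850.9309 m/s = 1.8509 km/s

1.8509 km/s


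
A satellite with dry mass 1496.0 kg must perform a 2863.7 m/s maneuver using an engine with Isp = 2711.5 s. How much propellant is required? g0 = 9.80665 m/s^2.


ve = Isp * g0 = 2711.5 * 9.80665 = 26590.731475 m/s
mass ratio = exp(dv/ve) = exp(2863.7/26590.731475) = 1.11370848
m_prop = m_dry * (mr - 1) = 1496.0 * (1.11370848 - 1)
m_prop = 170.1079 kg

170.1079 kg


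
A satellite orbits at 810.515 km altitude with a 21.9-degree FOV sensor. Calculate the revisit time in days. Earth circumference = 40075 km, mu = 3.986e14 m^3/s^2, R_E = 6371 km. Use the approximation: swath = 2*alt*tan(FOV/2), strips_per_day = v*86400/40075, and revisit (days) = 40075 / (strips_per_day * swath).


swath = 2*810.515*tan(0.1911136) = 313.6285 km
v = sqrt(mu/r) = 7450.0744 m/s = 7.4501 km/s
strips/day = v*86400/40075 = 7.4501*86400/40075 = 16.0620
coverage/day = strips * swath = 16.0620 * 313.6285 = 5037.5148 km
revisit = 40075 / 5037.5148 = 7.9553 days

7.9553 days


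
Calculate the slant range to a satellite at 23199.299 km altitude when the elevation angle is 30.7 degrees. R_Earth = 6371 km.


h = 23199.299 km, el = 30.7 deg
d = -R_E*sin(el) + sqrt((R_E*sin(el))^2 + 2*R_E*h + h^2)
d = -6371.0000*sin(0.5358161) + sqrt((6371.0000*0.5105429)^2 + 2*6371.0000*23199.299 + 23199.299^2)
d = 25805.7687 km

25805.7687 km


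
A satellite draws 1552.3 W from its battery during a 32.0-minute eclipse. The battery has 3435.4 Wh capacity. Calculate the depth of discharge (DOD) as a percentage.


E_used = P * t / 60 = 1552.3 * 32.0 / 60 = 827.8933 Wh
DOD = E_used / E_total * 100 = 827.8933 / 3435.4 * 100
DOD = 24.0989 %

24.0989 %


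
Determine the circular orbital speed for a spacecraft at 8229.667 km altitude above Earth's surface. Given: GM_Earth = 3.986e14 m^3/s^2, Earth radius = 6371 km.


r = R_E + alt = 6371.0 + 8229.667 = 14600.6670 km = 1.4600667e+07 m
v = sqrt(mu/r) = sqrt(3.986e14 / 1.4600667e+07) = 5224.9519 m/s = 5.2250 km/s

5.2250 km/s


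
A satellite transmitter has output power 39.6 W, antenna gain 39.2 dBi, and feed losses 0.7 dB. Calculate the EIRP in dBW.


Pt = 39.6 W = 15.9770 dBW
EIRP = Pt_dBW + Gt - losses = 15.9770 + 39.2 - 0.7 = 54.4770 dBW

54.4770 dBW


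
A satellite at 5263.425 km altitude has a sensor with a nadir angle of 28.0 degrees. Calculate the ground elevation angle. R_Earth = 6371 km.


r = R_E + alt = 11634.4250 km
Law of sines in the satellite / Earth-center / ground-point triangle:
  sin(nadir)/R_E = sin(90 + el)/r  =>  cos(el) = (r/R_E)*sin(nadir)
cos(el) = (11634.4250 / 6371.0000) * sin(28.0 deg) = 0.8573272
el = arccos(0.8573272) = 30.9822 deg
(Earth-central angle = 90 - nadir - el = 31.0178 deg)

30.9822 degrees


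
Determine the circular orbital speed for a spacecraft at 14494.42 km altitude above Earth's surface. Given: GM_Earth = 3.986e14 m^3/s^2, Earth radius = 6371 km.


r = R_E + alt = 6371.0 + 14494.42 = 20865.4200 km = 2.086542e+07 m
v = sqrt(mu/r) = sqrt(3.986e14 / 2.086542e+07) = 4370.7411 m/s = 4.3707 km/s

4.3707 km/s


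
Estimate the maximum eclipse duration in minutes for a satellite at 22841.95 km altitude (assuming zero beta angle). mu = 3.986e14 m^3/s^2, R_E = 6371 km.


r = 29212.9500 km
T = 828.1769 min
Eclipse fraction = arcsin(R_E/r)/pi = arcsin(6371.0000/29212.9500)/pi
= arcsin(0.2180882)/pi = 0.06998205
Eclipse duration = 0.06998205 * 828.1769 = 57.9575 min

57.9575 minutes


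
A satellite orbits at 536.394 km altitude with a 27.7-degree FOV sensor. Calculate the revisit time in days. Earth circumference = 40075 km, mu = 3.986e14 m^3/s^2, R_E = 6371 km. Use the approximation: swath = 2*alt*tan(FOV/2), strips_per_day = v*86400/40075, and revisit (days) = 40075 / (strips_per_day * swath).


swath = 2*536.394*tan(0.2417281) = 264.4949 km
v = sqrt(mu/r) = 7596.4649 m/s = 7.5965 km/s
strips/day = v*86400/40075 = 7.5965*86400/40075 = 16.3777
coverage/day = strips * swath = 16.3777 * 264.4949 = 4331.8062 km
revisit = 40075 / 4331.8062 = 9.2513 days

9.2513 days


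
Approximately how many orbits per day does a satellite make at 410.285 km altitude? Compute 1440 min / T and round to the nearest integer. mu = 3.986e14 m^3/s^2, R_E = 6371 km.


r = 6.781285e+06 m
T = 2*pi*sqrt(r^3/mu) = 5557.4967 s = 92.6249 min
revs/day = 1440 / 92.6249 = 15.5466
Rounded: 16 revolutions per day

16 revolutions per day


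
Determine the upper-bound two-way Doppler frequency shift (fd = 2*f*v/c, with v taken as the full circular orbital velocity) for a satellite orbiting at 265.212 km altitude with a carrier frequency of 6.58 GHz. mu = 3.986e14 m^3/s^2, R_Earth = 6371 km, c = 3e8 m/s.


r = 6.636212e+06 m
v = sqrt(mu/r) = 7750.1217 m/s (worst-case radial velocity)
f = 6.58 GHz = 6.58e+09 Hz
fd = 2*f*v/c = 2*6.58e+09*7750.1217/3.0e+08
fd = 339972.0046 Hz

339972.0046 Hz


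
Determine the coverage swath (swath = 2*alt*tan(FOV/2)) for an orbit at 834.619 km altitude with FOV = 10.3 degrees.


FOV = 10.3 deg = 0.1797689 rad
swath = 2 * alt * tan(FOV/2) = 2 * 834.619 * tan(0.08988446)
swath = 2 * 834.619 * 0.09012731
swath = 150.4439 km

150.4439 km


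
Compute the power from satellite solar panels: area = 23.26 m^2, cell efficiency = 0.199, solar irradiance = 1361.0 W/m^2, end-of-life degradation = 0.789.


P = area * eta * S * degradation
P = 23.26 * 0.199 * 1361.0 * 0.789
P = 4970.4752 W

4970.4752 W


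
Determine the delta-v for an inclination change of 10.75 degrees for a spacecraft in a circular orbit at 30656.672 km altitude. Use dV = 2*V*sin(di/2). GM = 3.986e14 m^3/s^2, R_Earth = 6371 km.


r = 37027.6720 km = 3.7027672e+07 m
V = sqrt(mu/r) = 3280.9941 m/s
di = 10.75 deg = 0.1876229 rad
dV = 2*V*sin(di/2) = 2*3280.9941*sin(0.09381145)
dV = 614.6871 m/s = 0.6146871 km/s

0.6147 km/s


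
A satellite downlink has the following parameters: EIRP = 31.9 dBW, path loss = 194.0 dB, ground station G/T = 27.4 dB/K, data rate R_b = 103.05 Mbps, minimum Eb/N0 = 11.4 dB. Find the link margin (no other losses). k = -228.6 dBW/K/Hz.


C/N0 = EIRP - FSPL + G/T - k = 31.9 - 194.0 + 27.4 - (-228.6)
C/N0 = 93.9000 dB-Hz
R_b = 103.05 Mbps = 1.0305e+08 bps -> 10*log10(R_b) = 80.1305 dB-Hz
Eb/N0 = C/N0 - 10*log10(R_b) = 93.9000 - 80.1305 = 13.7695 dB
Margin = Eb/N0 - Eb/N0_req = 13.7695 - 11.4 = 2.3695 dB (link closes)

2.3695 dB


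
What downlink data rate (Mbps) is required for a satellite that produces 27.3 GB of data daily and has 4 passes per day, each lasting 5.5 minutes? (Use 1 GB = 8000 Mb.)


total contact time = 4 * 5.5 * 60 = 1320.0000 s
data = 27.3 GB = 218400.0000 Mb
rate = 218400.0000 / 1320.0000 = 165.4545 Mbps

165.4545 Mbps


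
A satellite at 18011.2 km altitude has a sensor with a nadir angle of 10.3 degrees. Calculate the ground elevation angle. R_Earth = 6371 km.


r = R_E + alt = 24382.2000 km
Law of sines in the satellite / Earth-center / ground-point triangle:
  sin(nadir)/R_E = sin(90 + el)/r  =>  cos(el) = (r/R_E)*sin(nadir)
cos(el) = (24382.2000 / 6371.0000) * sin(10.3 deg) = 0.6842868
el = arccos(0.6842868) = 46.8205 deg
(Earth-central angle = 90 - nadir - el = 32.8795 deg)

46.8205 degrees


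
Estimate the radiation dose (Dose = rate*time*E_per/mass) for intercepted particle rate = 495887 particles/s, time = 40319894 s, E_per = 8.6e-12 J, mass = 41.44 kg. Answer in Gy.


Total energy deposited = rate * time * E_per
  = 495887 * 40319894 * 8.6e-12 = 171.9494 J
Dose = E_total / mass = 171.9494 / 41.44
Dose = 4.1494 Gy

4.1494 Gy


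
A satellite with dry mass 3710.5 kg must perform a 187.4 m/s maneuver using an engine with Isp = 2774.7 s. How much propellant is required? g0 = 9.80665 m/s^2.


ve = Isp * g0 = 2774.7 * 9.80665 = 27210.511755 m/s
mass ratio = exp(dv/ve) = exp(187.4/27210.511755) = 1.00691081
m_prop = m_dry * (mr - 1) = 3710.5 * (1.00691081 - 1)
m_prop = 25.6426 kg

25.6426 kg


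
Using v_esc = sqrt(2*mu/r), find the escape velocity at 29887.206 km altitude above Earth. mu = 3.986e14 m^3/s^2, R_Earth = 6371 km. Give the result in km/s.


r = 6371.0 + 29887.206 = 36258.2060 km = 3.6258206e+07 m
v_esc = sqrt(2*mu/r) = sqrt(2*3.986e14 / 3.6258206e+07)
v_esc = 4689.0028 m/s = 4.6890 km/s

4.6890 km/s


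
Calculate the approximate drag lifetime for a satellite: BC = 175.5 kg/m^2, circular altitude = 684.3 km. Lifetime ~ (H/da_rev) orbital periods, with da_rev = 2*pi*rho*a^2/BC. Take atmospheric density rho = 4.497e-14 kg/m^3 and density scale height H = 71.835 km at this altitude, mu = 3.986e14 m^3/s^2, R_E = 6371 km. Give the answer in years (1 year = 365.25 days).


a = R_E + alt = 7055.3000 km = 7.0553e+06 m
da_rev = 2*pi*rho*a^2/BC = 2*pi*4.497e-14*(7.0553e+06)^2/175.5 = 0.0801413411 m per revolution
N = H/da_rev = 71835.0000 m / 0.0801413411 m = 896353.8548 revolutions
P = 2*pi*sqrt(a^3/mu) = 5897.7241 s
lifetime = N*P = 896353.8548 * 5897.7241 = 5.2864477e+09 s = 61185.7372 days
years = 61185.7372 / 365.25 = 167.5174 years

167.5174 years


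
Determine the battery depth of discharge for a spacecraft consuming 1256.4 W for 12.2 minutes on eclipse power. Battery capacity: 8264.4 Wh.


E_used = P * t / 60 = 1256.4 * 12.2 / 60 = 255.4680 Wh
DOD = E_used / E_total * 100 = 255.4680 / 8264.4 * 100
DOD = 3.0912 %

3.0912 %


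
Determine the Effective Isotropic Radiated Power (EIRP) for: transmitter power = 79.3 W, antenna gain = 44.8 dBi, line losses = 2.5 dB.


Pt = 79.3 W = 18.9927 dBW
EIRP = Pt_dBW + Gt - losses = 18.9927 + 44.8 - 2.5 = 61.2927 dBW

61.2927 dBW


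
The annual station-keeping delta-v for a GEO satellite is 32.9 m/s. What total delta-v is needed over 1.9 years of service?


dV = rate * years = 32.9 * 1.9
dV = 62.5100 m/s

62.5100 m/s


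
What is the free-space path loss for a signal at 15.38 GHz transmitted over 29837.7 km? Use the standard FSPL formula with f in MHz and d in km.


f = 15.38 GHz = 15380.0000 MHz
d = 29837.7 km
FSPL = 32.44 + 20*log10(15380.0000) + 20*log10(29837.7)
FSPL = 32.44 + 83.7391 + 89.4953
FSPL = 205.6744 dB

205.6744 dB


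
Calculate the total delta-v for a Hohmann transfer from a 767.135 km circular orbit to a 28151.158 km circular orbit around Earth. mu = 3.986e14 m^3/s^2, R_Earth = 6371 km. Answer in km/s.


r1 = 7138.1350 km = 7.138135e+06 m
r2 = 34522.1580 km = 3.4522158e+07 m
dv1 = sqrt(mu/r1)*(sqrt(2*r2/(r1+r2)) - 1) = 2147.4107 m/s
dv2 = sqrt(mu/r2)*(1 - sqrt(2*r1/(r1+r2))) = 1408.8286 m/s
total dv = |dv1| + |dv2| = 2147.4107 + 1408.8286 = 3556.2392 m/s = 3.5562 km/s

3.5562 km/s


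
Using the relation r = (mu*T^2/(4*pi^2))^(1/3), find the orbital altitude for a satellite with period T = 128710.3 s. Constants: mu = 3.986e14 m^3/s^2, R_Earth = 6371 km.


T = 128710.3 s
r = (mu*T^2/(4*pi^2))^(1/3) = (3.986e14 * 128710.3^2 / (4*pi^2))^(1/3)
r = 5.5097859e+07 m = 55097.8587 km
alt = r - R_E = 55097.8587 - 6371 = 48726.8587 km

48726.8587 km


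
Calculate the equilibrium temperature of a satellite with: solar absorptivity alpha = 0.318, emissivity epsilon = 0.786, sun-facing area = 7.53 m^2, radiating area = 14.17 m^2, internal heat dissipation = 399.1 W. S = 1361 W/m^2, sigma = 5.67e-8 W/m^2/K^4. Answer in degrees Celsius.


Numerator = alpha*S*A_sun + Q_int = 0.318*1361*7.53 + 399.1 = 3658.0689 W
Denominator = eps*sigma*A_rad = 0.786*5.67e-8*14.17 = 6.3150305e-07 W/K^4
T^4 = 5.7926386e+09 K^4
T = 275.8793 K = 2.7293 C

2.7293 degrees Celsius


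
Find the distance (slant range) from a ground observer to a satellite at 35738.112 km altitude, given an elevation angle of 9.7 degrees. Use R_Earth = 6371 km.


h = 35738.112 km, el = 9.7 deg
d = -R_E*sin(el) + sqrt((R_E*sin(el))^2 + 2*R_E*h + h^2)
d = -6371.0000*sin(0.1692969) + sqrt((6371.0000*0.1684894)^2 + 2*6371.0000*35738.112 + 35738.112^2)
d = 40564.7573 km

40564.7573 km


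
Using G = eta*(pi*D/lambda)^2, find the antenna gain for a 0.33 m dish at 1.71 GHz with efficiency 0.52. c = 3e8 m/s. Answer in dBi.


lambda = c/f = 3e8 / 1.71e+09 = 0.1754386 m
G = eta*(pi*D/lambda)^2 = 0.52*(pi*0.33/0.1754386)^2
G = 18.1585 (linear)
G = 10*log10(18.1585) = 12.5908 dBi

12.5908 dBi


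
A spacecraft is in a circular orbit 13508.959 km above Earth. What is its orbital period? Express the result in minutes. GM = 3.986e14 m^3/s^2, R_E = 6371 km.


r = 19879.9590 km = 1.9879959e+07 m
T = 2*pi*sqrt(r^3/mu) = 2*pi*sqrt(7.8568137e+21 / 3.986e14)
T = 27895.5191 s = 464.9253 min

464.9253 minutes


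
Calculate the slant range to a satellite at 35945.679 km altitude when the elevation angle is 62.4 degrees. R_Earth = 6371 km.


h = 35945.679 km, el = 62.4 deg
d = -R_E*sin(el) + sqrt((R_E*sin(el))^2 + 2*R_E*h + h^2)
d = -6371.0000*sin(1.0891) + sqrt((6371.0000*0.8862036)^2 + 2*6371.0000*35945.679 + 35945.679^2)
d = 36567.6089 km

36567.6089 km


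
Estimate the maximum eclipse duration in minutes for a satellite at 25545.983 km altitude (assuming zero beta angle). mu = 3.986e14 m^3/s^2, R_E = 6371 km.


r = 31916.9830 km
T = 945.7856 min
Eclipse fraction = arcsin(R_E/r)/pi = arcsin(6371.0000/31916.9830)/pi
= arcsin(0.1996116)/pi = 0.06396804
Eclipse duration = 0.06396804 * 945.7856 = 60.5001 min

60.5001 minutes


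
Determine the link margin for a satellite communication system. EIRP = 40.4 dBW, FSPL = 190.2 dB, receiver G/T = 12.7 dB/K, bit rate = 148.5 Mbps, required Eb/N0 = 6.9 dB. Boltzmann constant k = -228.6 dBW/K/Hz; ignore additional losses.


C/N0 = EIRP - FSPL + G/T - k = 40.4 - 190.2 + 12.7 - (-228.6)
C/N0 = 91.5000 dB-Hz
R_b = 148.5 Mbps = 1.485e+08 bps -> 10*log10(R_b) = 81.7173 dB-Hz
Eb/N0 = C/N0 - 10*log10(R_b) = 91.5000 - 81.7173 = 9.7827 dB
Margin = Eb/N0 - Eb/N0_req = 9.7827 - 6.9 = 2.8827 dB (link closes)

2.8827 dB


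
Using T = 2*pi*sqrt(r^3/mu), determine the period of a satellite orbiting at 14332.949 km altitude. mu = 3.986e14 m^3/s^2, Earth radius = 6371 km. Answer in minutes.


r = 20703.9490 km = 2.0703949e+07 m
T = 2*pi*sqrt(r^3/mu) = 2*pi*sqrt(8.8748203e+21 / 3.986e14)
T = 29647.6998 s = 494.1283 min

494.1283 minutes


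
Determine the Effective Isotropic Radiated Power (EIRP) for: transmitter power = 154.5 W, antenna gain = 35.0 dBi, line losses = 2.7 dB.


Pt = 154.5 W = 21.8893 dBW
EIRP = Pt_dBW + Gt - losses = 21.8893 + 35.0 - 2.7 = 54.1893 dBW

54.1893 dBW


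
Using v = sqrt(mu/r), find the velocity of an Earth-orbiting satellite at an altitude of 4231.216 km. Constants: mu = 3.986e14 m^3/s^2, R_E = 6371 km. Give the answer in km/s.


r = R_E + alt = 6371.0 + 4231.216 = 10602.2160 km = 1.0602216e+07 m
v = sqrt(mu/r) = sqrt(3.986e14 / 1.0602216e+07) = 6131.5507 m/s = 6.1316 km/s

6.1316 km/s


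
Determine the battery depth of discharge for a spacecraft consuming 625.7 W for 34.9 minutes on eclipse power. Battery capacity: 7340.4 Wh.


E_used = P * t / 60 = 625.7 * 34.9 / 60 = 363.9488 Wh
DOD = E_used / E_total * 100 = 363.9488 / 7340.4 * 100
DOD = 4.9582 %

4.9582 %
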